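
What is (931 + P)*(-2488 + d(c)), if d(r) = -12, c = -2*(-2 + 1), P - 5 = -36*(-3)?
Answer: -2610000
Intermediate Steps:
P = 113 (P = 5 - 36*(-3) = 5 + 108 = 113)
c = 2 (c = -2*(-1) = 2)
(931 + P)*(-2488 + d(c)) = (931 + 113)*(-2488 - 12) = 1044*(-2500) = -2610000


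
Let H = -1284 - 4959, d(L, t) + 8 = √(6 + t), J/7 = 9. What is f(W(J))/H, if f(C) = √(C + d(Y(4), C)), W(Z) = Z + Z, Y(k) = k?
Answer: -√(118 + 2*√33)/6243 ≈ -0.0018227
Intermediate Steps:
J = 63 (J = 7*9 = 63)
d(L, t) = -8 + √(6 + t)
W(Z) = 2*Z
f(C) = √(-8 + C + √(6 + C)) (f(C) = √(C + (-8 + √(6 + C))) = √(-8 + C + √(6 + C)))
H = -6243
f(W(J))/H = √(-8 + 2*63 + √(6 + 2*63))/(-6243) = √(-8 + 126 + √(6 + 126))*(-1/6243) = √(-8 + 126 + √132)*(-1/6243) = √(-8 + 126 + 2*√33)*(-1/6243) = √(118 + 2*√33)*(-1/6243) = -√(118 + 2*√33)/6243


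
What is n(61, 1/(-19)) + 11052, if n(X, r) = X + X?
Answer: 11174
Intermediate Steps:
n(X, r) = 2*X
n(61, 1/(-19)) + 11052 = 2*61 + 11052 = 122 + 11052 = 11174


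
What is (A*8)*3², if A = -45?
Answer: -3240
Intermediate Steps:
(A*8)*3² = -45*8*3² = -360*9 = -3240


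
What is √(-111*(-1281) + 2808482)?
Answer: √2950673 ≈ 1717.8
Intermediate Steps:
√(-111*(-1281) + 2808482) = √(142191 + 2808482) = √2950673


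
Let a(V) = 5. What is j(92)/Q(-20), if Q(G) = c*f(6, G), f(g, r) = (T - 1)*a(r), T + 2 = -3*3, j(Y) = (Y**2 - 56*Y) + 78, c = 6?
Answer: -113/12 ≈ -9.4167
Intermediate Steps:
j(Y) = 78 + Y**2 - 56*Y
T = -11 (T = -2 - 3*3 = -2 - 9 = -11)
f(g, r) = -60 (f(g, r) = (-11 - 1)*5 = -12*5 = -60)
Q(G) = -360 (Q(G) = 6*(-60) = -360)
j(92)/Q(-20) = (78 + 92**2 - 56*92)/(-360) = (78 + 8464 - 5152)*(-1/360) = 3390*(-1/360) = -113/12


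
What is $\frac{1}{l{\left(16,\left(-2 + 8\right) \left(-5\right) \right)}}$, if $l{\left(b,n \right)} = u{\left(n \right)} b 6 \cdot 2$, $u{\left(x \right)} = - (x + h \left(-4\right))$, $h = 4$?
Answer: $\frac{1}{8832} \approx 0.00011322$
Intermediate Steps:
$u{\left(x \right)} = 16 - x$ ($u{\left(x \right)} = - (x + 4 \left(-4\right)) = - (x - 16) = - (-16 + x) = 16 - x$)
$l{\left(b,n \right)} = 12 b \left(16 - n\right)$ ($l{\left(b,n \right)} = \left(16 - n\right) b 6 \cdot 2 = \left(16 - n\right) 6 b 2 = 6 b \left(16 - n\right) 2 = 12 b \left(16 - n\right)$)
$\frac{1}{l{\left(16,\left(-2 + 8\right) \left(-5\right) \right)}} = \frac{1}{12 \cdot 16 \left(16 - \left(-2 + 8\right) \left(-5\right)\right)} = \frac{1}{12 \cdot 16 \left(16 - 6 \left(-5\right)\right)} = \frac{1}{12 \cdot 16 \left(16 - -30\right)} = \frac{1}{12 \cdot 16 \left(16 + 30\right)} = \frac{1}{12 \cdot 16 \cdot 46} = \frac{1}{8832}$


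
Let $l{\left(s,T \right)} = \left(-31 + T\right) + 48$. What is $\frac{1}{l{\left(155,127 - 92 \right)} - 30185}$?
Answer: $- \frac{1}{30133} \approx -3.3186 \cdot 10^{-5}$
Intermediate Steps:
$l{\left(s,T \right)} = 17 + T$
$\frac{1}{l{\left(155,127 - 92 \right)} - 30185} = \frac{1}{\left(17 + \left(127 - 92\right)\right) - 30185} = \frac{1}{\left(17 + 35\right) - 30185} = \frac{1}{52 - 30185} = \frac{1}{-30133} = - \frac{1}{30133}$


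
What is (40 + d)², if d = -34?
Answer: 36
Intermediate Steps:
(40 + d)² = (40 - 34)² = 6² = 36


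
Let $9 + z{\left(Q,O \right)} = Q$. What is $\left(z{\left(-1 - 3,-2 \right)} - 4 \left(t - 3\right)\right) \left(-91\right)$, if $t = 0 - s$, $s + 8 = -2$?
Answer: $3731$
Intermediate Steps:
$s = -10$ ($s = -8 - 2 = -10$)
$z{\left(Q,O \right)} = -9 + Q$
$t = 10$ ($t = 0 - -10 = 0 + 10 = 10$)
$\left(z{\left(-1 - 3,-2 \right)} - 4 \left(t - 3\right)\right) \left(-91\right) = \left(\left(-9 - 4\right) - 4 \left(10 - 3\right)\right) \left(-91\right) = \left(\left(-9 - 4\right) - 28\right) \left(-91\right) = \left(-13 - 28\right) \left(-91\right) = \left(-41\right) \left(-91\right) = 3731$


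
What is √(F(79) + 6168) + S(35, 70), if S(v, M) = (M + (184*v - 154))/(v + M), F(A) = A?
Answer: 908/15 + √6247 ≈ 139.57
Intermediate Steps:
S(v, M) = (-154 + M + 184*v)/(M + v) (S(v, M) = (M + (-154 + 184*v))/(M + v) = (-154 + M + 184*v)/(M + v))
√(F(79) + 6168) + S(35, 70) = √(79 + 6168) + (-154 + 70 + 184*35)/(70 + 35) = √6247 + (-154 + 70 + 6440)/105 = √6247 + (1/105)*6356 = √6247 + 908/15 = 908/15 + √6247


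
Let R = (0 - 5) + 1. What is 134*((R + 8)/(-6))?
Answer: -268/3 ≈ -89.333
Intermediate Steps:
R = -4 (R = -5 + 1 = -4)
134*((R + 8)/(-6)) = 134*((-4 + 8)/(-6)) = 134*(-⅙*4) = 134*(-⅔) = -268/3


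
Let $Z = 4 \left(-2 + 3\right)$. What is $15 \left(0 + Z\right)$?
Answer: $60$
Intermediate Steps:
$Z = 4$ ($Z = 4 \cdot 1 = 4$)
$15 \left(0 + Z\right) = 15 \left(0 + 4\right) = 15 \cdot 4 = 60$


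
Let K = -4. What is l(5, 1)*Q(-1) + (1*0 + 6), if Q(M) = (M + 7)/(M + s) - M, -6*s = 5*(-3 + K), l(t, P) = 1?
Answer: 239/29 ≈ 8.2414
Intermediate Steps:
s = 35/6 (s = -5*(-3 - 4)/6 = -5*(-7)/6 = -⅙*(-35) = 35/6 ≈ 5.8333)
Q(M) = -M + (7 + M)/(35/6 + M) (Q(M) = (M + 7)/(M + 35/6) - M = (7 + M)/(35/6 + M) - M = -M + (7 + M)/(35/6 + M))
l(5, 1)*Q(-1) + (1*0 + 6) = 1*((42 - 29*(-1) - 6*(-1)²)/(35 + 6*(-1))) + (1*0 + 6) = 1*((42 + 29 - 6*1)/(35 - 6)) + (0 + 6) = 1*((42 + 29 - 6)/29) + 6 = 1*((1/29)*65) + 6 = 1*(65/29) + 6 = 65/29 + 6 = 239/29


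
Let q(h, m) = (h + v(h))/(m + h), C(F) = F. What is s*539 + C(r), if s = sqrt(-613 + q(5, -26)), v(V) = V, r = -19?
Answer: -19 + 77*I*sqrt(270543)/3 ≈ -19.0 + 13350.0*I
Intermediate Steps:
q(h, m) = 2*h/(h + m) (q(h, m) = (h + h)/(m + h) = (2*h)/(h + m) = 2*h/(h + m))
s = I*sqrt(270543)/21 (s = sqrt(-613 + 2*5/(5 - 26)) = sqrt(-613 + 2*5/(-21)) = sqrt(-613 + 2*5*(-1/21)) = sqrt(-613 - 10/21) = sqrt(-12883/21) = I*sqrt(270543)/21 ≈ 24.768*I)
s*539 + C(r) = (I*sqrt(270543)/21)*539 - 19 = 77*I*sqrt(270543)/3 - 19 = -19 + 77*I*sqrt(270543)/3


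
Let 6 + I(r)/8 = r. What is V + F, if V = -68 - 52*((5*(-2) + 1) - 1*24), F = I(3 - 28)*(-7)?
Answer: 3384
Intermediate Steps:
I(r) = -48 + 8*r
F = 1736 (F = (-48 + 8*(3 - 28))*(-7) = (-48 + 8*(-25))*(-7) = (-48 - 200)*(-7) = -248*(-7) = 1736)
V = 1648 (V = -68 - 52*((-10 + 1) - 24) = -68 - 52*(-9 - 24) = -68 - 52*(-33) = -68 + 1716 = 1648)
V + F = 1648 + 1736 = 3384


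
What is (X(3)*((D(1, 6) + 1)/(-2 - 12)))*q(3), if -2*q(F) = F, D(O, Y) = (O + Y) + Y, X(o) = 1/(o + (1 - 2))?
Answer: 3/4 ≈ 0.75000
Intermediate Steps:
X(o) = 1/(-1 + o) (X(o) = 1/(o - 1) = 1/(-1 + o))
D(O, Y) = O + 2*Y
q(F) = -F/2
(X(3)*((D(1, 6) + 1)/(-2 - 12)))*q(3) = ((((1 + 2*6) + 1)/(-2 - 12))/(-1 + 3))*(-1/2*3) = ((((1 + 12) + 1)/(-14))/2)*(-3/2) = (((13 + 1)*(-1/14))/2)*(-3/2) = ((14*(-1/14))/2)*(-3/2) = ((1/2)*(-1))*(-3/2) = -1/2*(-3/2) = 3/4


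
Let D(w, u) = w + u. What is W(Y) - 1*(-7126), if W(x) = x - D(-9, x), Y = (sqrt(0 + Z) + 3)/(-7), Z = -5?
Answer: 7135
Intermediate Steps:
D(w, u) = u + w
Y = -3/7 - I*sqrt(5)/7 (Y = (sqrt(0 - 5) + 3)/(-7) = (sqrt(-5) + 3)*(-1/7) = (I*sqrt(5) + 3)*(-1/7) = (3 + I*sqrt(5))*(-1/7) = -3/7 - I*sqrt(5)/7 ≈ -0.42857 - 0.31944*I)
W(x) = 9 (W(x) = x - (x - 9) = x - (-9 + x) = x + (9 - x) = 9)
W(Y) - 1*(-7126) = 9 - 1*(-7126) = 9 + 7126 = 7135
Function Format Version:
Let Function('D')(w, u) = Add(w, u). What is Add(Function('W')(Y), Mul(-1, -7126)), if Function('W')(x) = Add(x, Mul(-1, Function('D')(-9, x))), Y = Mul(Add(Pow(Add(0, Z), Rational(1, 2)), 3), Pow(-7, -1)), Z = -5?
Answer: 7135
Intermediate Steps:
Function('D')(w, u) = Add(u, w)
Y = Add(Rational(-3, 7), Mul(Rational(-1, 7), I, Pow(5, Rational(1, 2)))) (Y = Mul(Add(Pow(Add(0, -5), Rational(1, 2)), 3), Pow(-7, -1)) = Mul(Add(Pow(-5, Rational(1, 2)), 3), Rational(-1, 7)) = Mul(Add(Mul(I, Pow(5, Rational(1, 2))), 3), Rational(-1, 7)) = Mul(Add(3, Mul(I, Pow(5, Rational(1, 2)))), Rational(-1, 7)) = Add(Rational(-3, 7), Mul(Rational(-1, 7), I, Pow(5, Rational(1, 2)))) ≈ Add(-0.42857, Mul(-0.31944, I)))
Function('W')(x) = 9 (Function('W')(x) = Add(x, Mul(-1, Add(x, -9))) = Add(x, Mul(-1, Add(-9, x))) = Add(x, Add(9, Mul(-1, x))) = 9)
Add(Function('W')(Y), Mul(-1, -7126)) = Add(9, Mul(-1, -7126)) = Add(9, 7126) = 7135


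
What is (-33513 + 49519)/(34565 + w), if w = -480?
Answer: 16006/34085 ≈ 0.46959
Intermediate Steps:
(-33513 + 49519)/(34565 + w) = (-33513 + 49519)/(34565 - 480) = 16006/34085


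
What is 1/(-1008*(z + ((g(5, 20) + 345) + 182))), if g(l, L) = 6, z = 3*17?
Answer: -1/588672 ≈ -1.6987e-6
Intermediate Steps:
z = 51
1/(-1008*(z + ((g(5, 20) + 345) + 182))) = 1/(-1008*(51 + ((6 + 345) + 182))) = 1/(-1008*(51 + (351 + 182))) = 1/(-1008*(51 + 533)) = 1/(-1008*584) = 1/(-588672) = -1/588672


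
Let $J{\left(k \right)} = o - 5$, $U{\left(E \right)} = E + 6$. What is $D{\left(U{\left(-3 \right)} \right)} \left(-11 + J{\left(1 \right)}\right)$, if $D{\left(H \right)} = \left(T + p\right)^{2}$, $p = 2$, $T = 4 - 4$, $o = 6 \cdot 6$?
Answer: $80$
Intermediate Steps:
$o = 36$
$T = 0$
$U{\left(E \right)} = 6 + E$
$D{\left(H \right)} = 4$ ($D{\left(H \right)} = \left(0 + 2\right)^{2} = 2^{2} = 4$)
$J{\left(k \right)} = 31$ ($J{\left(k \right)} = 36 - 5 = 31$)
$D{\left(U{\left(-3 \right)} \right)} \left(-11 + J{\left(1 \right)}\right) = 4 \left(-11 + 31\right) = 4 \cdot 20 = 80$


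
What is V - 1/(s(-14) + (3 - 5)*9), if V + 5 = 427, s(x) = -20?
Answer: 16037/38 ≈ 422.03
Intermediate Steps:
V = 422 (V = -5 + 427 = 422)
V - 1/(s(-14) + (3 - 5)*9) = 422 - 1/(-20 + (3 - 5)*9) = 422 - 1/(-20 - 2*9) = 422 - 1/(-20 - 18) = 422 - 1/(-38) = 422 - 1*(-1/38) = 422 + 1/38 = 16037/38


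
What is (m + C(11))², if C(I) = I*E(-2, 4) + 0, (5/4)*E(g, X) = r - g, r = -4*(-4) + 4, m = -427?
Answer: 1361889/25 ≈ 54476.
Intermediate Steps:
r = 20 (r = 16 + 4 = 20)
E(g, X) = 16 - 4*g/5 (E(g, X) = 4*(20 - g)/5 = 16 - 4*g/5)
C(I) = 88*I/5 (C(I) = I*(16 - ⅘*(-2)) + 0 = I*(16 + 8/5) + 0 = I*(88/5) + 0 = 88*I/5 + 0 = 88*I/5)
(m + C(11))² = (-427 + (88/5)*11)² = (-427 + 968/5)² = (-1167/5)² = 1361889/25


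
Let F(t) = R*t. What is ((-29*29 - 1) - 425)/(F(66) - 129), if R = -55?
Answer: 181/537 ≈ 0.33706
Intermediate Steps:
F(t) = -55*t
((-29*29 - 1) - 425)/(F(66) - 129) = ((-29*29 - 1) - 425)/(-55*66 - 129) = ((-841 - 1) - 425)/(-3630 - 129) = (-842 - 425)/(-3759) = -1267*(-1/3759) = 181/537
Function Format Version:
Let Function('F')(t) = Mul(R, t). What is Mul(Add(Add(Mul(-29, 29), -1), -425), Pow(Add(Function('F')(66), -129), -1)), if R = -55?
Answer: Rational(181, 537) ≈ 0.33706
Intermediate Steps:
Function('F')(t) = Mul(-55, t)
Mul(Add(Add(Mul(-29, 29), -1), -425), Pow(Add(Function('F')(66), -129), -1)) = Mul(Add(Add(Mul(-29, 29), -1), -425), Pow(Add(Mul(-55, 66), -129), -1)) = Mul(Add(Add(-841, -1), -425), Pow(Add(-3630, -129), -1)) = Mul(Add(-842, -425), Pow(-3759, -1)) = Mul(-1267, Rational(-1, 3759)) = Rational(181, 537)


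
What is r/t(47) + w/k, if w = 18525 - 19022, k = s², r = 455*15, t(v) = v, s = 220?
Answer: 330306641/2274800 ≈ 145.20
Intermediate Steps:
r = 6825
k = 48400 (k = 220² = 48400)
w = -497
r/t(47) + w/k = 6825/47 - 497/48400 = 330306641/2274800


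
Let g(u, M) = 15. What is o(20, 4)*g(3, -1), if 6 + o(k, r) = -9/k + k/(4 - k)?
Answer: -231/2 ≈ -115.50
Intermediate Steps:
o(k, r) = -6 - 9/k + k/(4 - k) (o(k, r) = -6 + (-9/k + k/(4 - k)) = -6 - 9/k + k/(4 - k))
o(20, 4)*g(3, -1) = ((36 - 7*20² + 15*20)/(20*(-4 + 20)))*15 = ((1/20)*(36 - 7*400 + 300)/16)*15 = ((1/20)*(1/16)*(36 - 2800 + 300))*15 = ((1/20)*(1/16)*(-2464))*15 = -77/10*15 = -231/2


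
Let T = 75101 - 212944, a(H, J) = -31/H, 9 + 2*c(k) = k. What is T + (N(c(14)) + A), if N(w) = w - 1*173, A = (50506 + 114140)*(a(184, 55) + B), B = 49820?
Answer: 754629812985/92 ≈ 8.2025e+9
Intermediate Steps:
c(k) = -9/2 + k/2
A = 754642510227/92 (A = (50506 + 114140)*(-31/184 + 49820) = 164646*(-31*1/184 + 49820) = 164646*(-31/184 + 49820) = 164646*(9166849/184) = 754642510227/92 ≈ 8.2026e+9)
T = -137843
N(w) = -173 + w (N(w) = w - 173 = -173 + w)
T + (N(c(14)) + A) = -137843 + ((-173 + (-9/2 + (½)*14)) + 754642510227/92) = -137843 + ((-173 + (-9/2 + 7)) + 754642510227/92) = -137843 + ((-173 + 5/2) + 754642510227/92) = -137843 + (-341/2 + 754642510227/92) = -137843 + 754642494541/92 = 754629812985/92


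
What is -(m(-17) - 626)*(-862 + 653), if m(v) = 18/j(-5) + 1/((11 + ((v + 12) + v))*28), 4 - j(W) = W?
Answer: -3651667/28 ≈ -1.3042e+5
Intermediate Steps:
j(W) = 4 - W
m(v) = 2 + 1/(28*(23 + 2*v)) (m(v) = 18/(4 - 1*(-5)) + 1/((11 + ((v + 12) + v))*28) = 18/(4 + 5) + (1/28)/(11 + ((12 + v) + v)) = 18/9 + (1/28)/(11 + (12 + 2*v)) = 18*(1/9) + (1/28)/(23 + 2*v) = 2 + 1/(28*(23 + 2*v)))
-(m(-17) - 626)*(-862 + 653) = -((1289 + 112*(-17))/(28*(23 + 2*(-17))) - 626)*(-862 + 653) = -((1289 - 1904)/(28*(23 - 34)) - 626)*(-209) = -((1/28)*(-615)/(-11) - 626)*(-209) = -((1/28)*(-1/11)*(-615) - 626)*(-209) = -(615/308 - 626)*(-209) = -(-192193)*(-209)/308 = -1*3651667/28 = -3651667/28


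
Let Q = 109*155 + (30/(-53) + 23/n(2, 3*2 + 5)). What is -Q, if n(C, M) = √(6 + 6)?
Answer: -895405/53 - 23*√3/6 ≈ -16901.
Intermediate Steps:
n(C, M) = 2*√3 (n(C, M) = √12 = 2*√3)
Q = 895405/53 + 23*√3/6 (Q = 109*155 + (30/(-53) + 23/((2*√3))) = 16895 + (30*(-1/53) + 23*(√3/6)) = 16895 + (-30/53 + 23*√3/6) = 895405/53 + 23*√3/6 ≈ 16901.)
-Q = -(895405/53 + 23*√3/6) = -895405/53 - 23*√3/6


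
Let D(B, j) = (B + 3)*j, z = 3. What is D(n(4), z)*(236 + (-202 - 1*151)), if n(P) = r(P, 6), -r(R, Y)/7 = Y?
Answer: 13689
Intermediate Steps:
r(R, Y) = -7*Y
n(P) = -42 (n(P) = -7*6 = -42)
D(B, j) = j*(3 + B) (D(B, j) = (3 + B)*j = j*(3 + B))
D(n(4), z)*(236 + (-202 - 1*151)) = (3*(3 - 42))*(236 + (-202 - 1*151)) = (3*(-39))*(236 + (-202 - 151)) = -117*(236 - 353) = -117*(-117) = 13689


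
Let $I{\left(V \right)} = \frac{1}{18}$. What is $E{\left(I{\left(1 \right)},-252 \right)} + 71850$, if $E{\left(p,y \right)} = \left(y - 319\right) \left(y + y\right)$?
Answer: $359634$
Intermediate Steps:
$I{\left(V \right)} = \frac{1}{18}$
$E{\left(p,y \right)} = 2 y \left(-319 + y\right)$ ($E{\left(p,y \right)} = \left(-319 + y\right) 2 y = 2 y \left(-319 + y\right)$)
$E{\left(I{\left(1 \right)},-252 \right)} + 71850 = 2 \left(-252\right) \left(-319 - 252\right) + 71850 = 2 \left(-252\right) \left(-571\right) + 71850 = 287784 + 71850 = 359634$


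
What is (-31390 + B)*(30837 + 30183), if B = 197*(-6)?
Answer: -1987543440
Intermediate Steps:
B = -1182
(-31390 + B)*(30837 + 30183) = (-31390 - 1182)*(30837 + 30183) = -32572*61020 = -1987543440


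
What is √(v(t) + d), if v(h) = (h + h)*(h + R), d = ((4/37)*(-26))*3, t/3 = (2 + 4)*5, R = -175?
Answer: 2*I*√5239311/37 ≈ 123.73*I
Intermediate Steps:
t = 90 (t = 3*((2 + 4)*5) = 3*(6*5) = 3*30 = 90)
d = -312/37 (d = ((4*(1/37))*(-26))*3 = ((4/37)*(-26))*3 = -104/37*3 = -312/37 ≈ -8.4324)
v(h) = 2*h*(-175 + h) (v(h) = (h + h)*(h - 175) = (2*h)*(-175 + h) = 2*h*(-175 + h))
√(v(t) + d) = √(2*90*(-175 + 90) - 312/37) = √(2*90*(-85) - 312/37) = √(-15300 - 312/37) = √(-566412/37) = 2*I*√5239311/37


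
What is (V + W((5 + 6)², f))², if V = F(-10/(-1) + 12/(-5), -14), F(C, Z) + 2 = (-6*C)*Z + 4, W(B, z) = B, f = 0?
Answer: 14493249/25 ≈ 5.7973e+5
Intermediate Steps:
F(C, Z) = 2 - 6*C*Z (F(C, Z) = -2 + ((-6*C)*Z + 4) = -2 + (-6*C*Z + 4) = -2 + (4 - 6*C*Z) = 2 - 6*C*Z)
V = 3202/5 (V = 2 - 6*(-10/(-1) + 12/(-5))*(-14) = 2 - 6*(-10*(-1) + 12*(-⅕))*(-14) = 2 - 6*(10 - 12/5)*(-14) = 2 - 6*38/5*(-14) = 2 + 3192/5 = 3202/5 ≈ 640.40)
(V + W((5 + 6)², f))² = (3202/5 + (5 + 6)²)² = (3202/5 + 11²)² = (3202/5 + 121)² = (3807/5)² = 14493249/25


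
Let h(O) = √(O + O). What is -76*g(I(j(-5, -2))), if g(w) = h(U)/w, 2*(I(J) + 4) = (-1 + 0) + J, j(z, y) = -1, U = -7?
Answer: 76*I*√14/5 ≈ 56.873*I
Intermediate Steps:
I(J) = -9/2 + J/2 (I(J) = -4 + ((-1 + 0) + J)/2 = -4 + (-1 + J)/2 = -4 + (-½ + J/2) = -9/2 + J/2)
h(O) = √2*√O (h(O) = √(2*O) = √2*√O)
g(w) = I*√14/w (g(w) = (√2*√(-7))/w = (√2*(I*√7))/w = (I*√14)/w = I*√14/w)
-76*g(I(j(-5, -2))) = -76*I*√14/(-9/2 + (½)*(-1)) = -76*I*√14/(-9/2 - ½) = -76*I*√14/(-5) = -76*I*√14*(-1)/5 = -(-76)*I*√14/5 = 76*I*√14/5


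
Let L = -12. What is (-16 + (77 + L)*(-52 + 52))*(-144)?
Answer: 2304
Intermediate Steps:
(-16 + (77 + L)*(-52 + 52))*(-144) = (-16 + (77 - 12)*(-52 + 52))*(-144) = (-16 + 65*0)*(-144) = (-16 + 0)*(-144) = -16*(-144) = 2304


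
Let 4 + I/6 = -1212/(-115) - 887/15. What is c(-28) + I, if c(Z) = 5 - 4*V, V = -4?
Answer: -6775/23 ≈ -294.57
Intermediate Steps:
I = -7258/23 (I = -24 + 6*(-1212/(-115) - 887/15) = -24 + 6*(-1212*(-1/115) - 887*1/15) = -24 + 6*(1212/115 - 887/15) = -24 + 6*(-3353/69) = -24 - 6706/23 = -7258/23 ≈ -315.57)
c(Z) = 21 (c(Z) = 5 - 4*(-4) = 5 + 16 = 21)
c(-28) + I = 21 - 7258/23 = -6775/23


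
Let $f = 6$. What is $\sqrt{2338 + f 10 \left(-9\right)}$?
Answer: $\sqrt{1798} \approx 42.403$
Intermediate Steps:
$\sqrt{2338 + f 10 \left(-9\right)} = \sqrt{2338 + 6 \cdot 10 \left(-9\right)} = \sqrt{2338 + 60 \left(-9\right)} = \sqrt{2338 - 540} = \sqrt{1798}$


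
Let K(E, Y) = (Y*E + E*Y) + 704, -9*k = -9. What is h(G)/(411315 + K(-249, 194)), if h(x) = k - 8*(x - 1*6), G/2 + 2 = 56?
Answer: -815/315407 ≈ -0.0025840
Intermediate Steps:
G = 108 (G = -4 + 2*56 = -4 + 112 = 108)
k = 1 (k = -⅑*(-9) = 1)
K(E, Y) = 704 + 2*E*Y (K(E, Y) = (E*Y + E*Y) + 704 = 2*E*Y + 704 = 704 + 2*E*Y)
h(x) = 49 - 8*x (h(x) = 1 - 8*(x - 1*6) = 1 - 8*(x - 6) = 1 - 8*(-6 + x) = 1 + (48 - 8*x) = 49 - 8*x)
h(G)/(411315 + K(-249, 194)) = (49 - 8*108)/(411315 + (704 + 2*(-249)*194)) = (49 - 864)/(411315 + (704 - 96612)) = -815/(411315 - 95908) = -815/315407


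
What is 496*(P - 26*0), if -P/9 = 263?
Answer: -1174032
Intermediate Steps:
P = -2367 (P = -9*263 = -2367)
496*(P - 26*0) = 496*(-2367 - 26*0) = 496*(-2367 + 0) = 496*(-2367) = -1174032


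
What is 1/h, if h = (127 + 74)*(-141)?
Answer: -1/28341 ≈ -3.5285e-5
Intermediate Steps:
h = -28341 (h = 201*(-141) = -28341)
1/h = 1/(-28341) = -1/28341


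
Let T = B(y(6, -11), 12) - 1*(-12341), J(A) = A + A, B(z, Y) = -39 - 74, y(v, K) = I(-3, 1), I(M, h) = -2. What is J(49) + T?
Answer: 12326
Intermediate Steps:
y(v, K) = -2
B(z, Y) = -113
J(A) = 2*A
T = 12228 (T = -113 - 1*(-12341) = -113 + 12341 = 12228)
J(49) + T = 2*49 + 12228 = 98 + 12228 = 12326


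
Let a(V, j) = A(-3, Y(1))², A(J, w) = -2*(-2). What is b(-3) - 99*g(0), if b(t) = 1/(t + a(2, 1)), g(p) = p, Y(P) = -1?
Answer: 1/13 ≈ 0.076923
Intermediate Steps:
A(J, w) = 4
a(V, j) = 16 (a(V, j) = 4² = 16)
b(t) = 1/(16 + t) (b(t) = 1/(t + 16) = 1/(16 + t))
b(-3) - 99*g(0) = 1/(16 - 3) - 99*0 = 1/13 + 0 = 1/13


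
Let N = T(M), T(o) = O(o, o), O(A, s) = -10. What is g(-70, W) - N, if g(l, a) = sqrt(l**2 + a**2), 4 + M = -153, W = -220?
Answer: 10 + 10*sqrt(533) ≈ 240.87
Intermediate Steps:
M = -157 (M = -4 - 153 = -157)
T(o) = -10
g(l, a) = sqrt(a**2 + l**2)
N = -10
g(-70, W) - N = sqrt((-220)**2 + (-70)**2) - 1*(-10) = sqrt(48400 + 4900) + 10 = sqrt(53300) + 10 = 10*sqrt(533) + 10 = 10 + 10*sqrt(533)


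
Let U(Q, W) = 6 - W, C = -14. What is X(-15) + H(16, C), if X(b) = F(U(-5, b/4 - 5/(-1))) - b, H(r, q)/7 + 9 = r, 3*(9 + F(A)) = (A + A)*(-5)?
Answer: 235/6 ≈ 39.167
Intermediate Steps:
F(A) = -9 - 10*A/3 (F(A) = -9 + ((A + A)*(-5))/3 = -9 + ((2*A)*(-5))/3 = -9 + (-10*A)/3 = -9 - 10*A/3)
H(r, q) = -63 + 7*r
X(b) = -37/3 - b/6 (X(b) = (-9 - 10*(6 - (b/4 - 5/(-1)))/3) - b = (-9 - 10*(6 - (b*(¼) - 5*(-1)))/3) - b = (-9 - 10*(6 - (b/4 + 5))/3) - b = (-9 - 10*(6 - (5 + b/4))/3) - b = (-9 - 10*(6 + (-5 - b/4))/3) - b = (-9 - 10*(1 - b/4)/3) - b = (-9 + (-10/3 + 5*b/6)) - b = (-37/3 + 5*b/6) - b = -37/3 - b/6)
X(-15) + H(16, C) = (-37/3 - ⅙*(-15)) + (-63 + 7*16) = (-37/3 + 5/2) + (-63 + 112) = -59/6 + 49 = 235/6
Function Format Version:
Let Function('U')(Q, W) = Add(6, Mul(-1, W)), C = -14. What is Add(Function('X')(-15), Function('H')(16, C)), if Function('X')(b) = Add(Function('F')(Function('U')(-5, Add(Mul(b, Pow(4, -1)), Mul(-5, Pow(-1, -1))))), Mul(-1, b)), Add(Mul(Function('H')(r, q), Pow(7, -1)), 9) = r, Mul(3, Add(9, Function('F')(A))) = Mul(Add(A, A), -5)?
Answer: Rational(235, 6) ≈ 39.167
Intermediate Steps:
Function('F')(A) = Add(-9, Mul(Rational(-10, 3), A)) (Function('F')(A) = Add(-9, Mul(Rational(1, 3), Mul(Add(A, A), -5))) = Add(-9, Mul(Rational(1, 3), Mul(Mul(2, A), -5))) = Add(-9, Mul(Rational(1, 3), Mul(-10, A))) = Add(-9, Mul(Rational(-10, 3), A)))
Function('H')(r, q) = Add(-63, Mul(7, r))
Function('X')(b) = Add(Rational(-37, 3), Mul(Rational(-1, 6), b)) (Function('X')(b) = Add(Add(-9, Mul(Rational(-10, 3), Add(6, Mul(-1, Add(Mul(b, Pow(4, -1)), Mul(-5, Pow(-1, -1))))))), Mul(-1, b)) = Add(Add(-9, Mul(Rational(-10, 3), Add(6, Mul(-1, Add(Mul(b, Rational(1, 4)), Mul(-5, -1)))))), Mul(-1, b)) = Add(Add(-9, Mul(Rational(-10, 3), Add(6, Mul(-1, Add(Mul(Rational(1, 4), b), 5))))), Mul(-1, b)) = Add(Add(-9, Mul(Rational(-10, 3), Add(6, Mul(-1, Add(5, Mul(Rational(1, 4), b)))))), Mul(-1, b)) = Add(Add(-9, Mul(Rational(-10, 3), Add(6, Add(-5, Mul(Rational(-1, 4), b))))), Mul(-1, b)) = Add(Add(-9, Mul(Rational(-10, 3), Add(1, Mul(Rational(-1, 4), b)))), Mul(-1, b)) = Add(Add(-9, Add(Rational(-10, 3), Mul(Rational(5, 6), b))), Mul(-1, b)) = Add(Add(Rational(-37, 3), Mul(Rational(5, 6), b)), Mul(-1, b)) = Add(Rational(-37, 3), Mul(Rational(-1, 6), b)))
Add(Function('X')(-15), Function('H')(16, C)) = Add(Add(Rational(-37, 3), Mul(Rational(-1, 6), -15)), Add(-63, Mul(7, 16))) = Add(Add(Rational(-37, 3), Rational(5, 2)), Add(-63, 112)) = Add(Rational(-59, 6), 49) = Rational(235, 6)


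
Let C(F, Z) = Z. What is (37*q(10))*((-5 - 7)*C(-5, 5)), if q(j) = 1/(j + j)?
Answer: -111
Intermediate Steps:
q(j) = 1/(2*j)
(37*q(10))*((-5 - 7)*C(-5, 5)) = (37*((1/2)/10))*((-5 - 7)*5) = (37*((1/2)*(1/10)))*(-12*5) = (37*(1/20))*(-60) = (37/20)*(-60) = -111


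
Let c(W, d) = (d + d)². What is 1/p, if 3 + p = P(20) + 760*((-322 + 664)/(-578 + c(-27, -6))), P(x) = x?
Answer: -217/126271 ≈ -0.0017185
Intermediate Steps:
c(W, d) = 4*d² (c(W, d) = (2*d)² = 4*d²)
p = -126271/217 (p = -3 + (20 + 760*((-322 + 664)/(-578 + 4*(-6)²))) = -3 + (20 + 760*(342/(-578 + 4*36))) = -3 + (20 + 760*(342/(-578 + 144))) = -3 + (20 + 760*(342/(-434))) = -3 + (20 + 760*(342*(-1/434))) = -3 + (20 + 760*(-171/217)) = -3 + (20 - 129960/217) = -3 - 125620/217 = -126271/217 ≈ -581.89)
1/p = 1/(-126271/217) = -217/126271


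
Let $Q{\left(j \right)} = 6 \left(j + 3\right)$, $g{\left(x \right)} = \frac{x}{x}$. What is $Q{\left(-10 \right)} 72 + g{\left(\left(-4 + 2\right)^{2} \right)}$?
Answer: $-3023$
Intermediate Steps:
$g{\left(x \right)} = 1$
$Q{\left(j \right)} = 18 + 6 j$ ($Q{\left(j \right)} = 6 \left(3 + j\right) = 18 + 6 j$)
$Q{\left(-10 \right)} 72 + g{\left(\left(-4 + 2\right)^{2} \right)} = \left(18 + 6 \left(-10\right)\right) 72 + 1 = \left(18 - 60\right) 72 + 1 = \left(-42\right) 72 + 1 = -3024 + 1 = -3023$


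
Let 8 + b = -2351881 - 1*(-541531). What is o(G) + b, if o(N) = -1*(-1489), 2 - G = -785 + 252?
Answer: -1808869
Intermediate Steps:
G = 535 (G = 2 - (-785 + 252) = 2 - 1*(-533) = 2 + 533 = 535)
o(N) = 1489
b = -1810358 (b = -8 + (-2351881 - 1*(-541531)) = -8 + (-2351881 + 541531) = -8 - 1810350 = -1810358)
o(G) + b = 1489 - 1810358 = -1808869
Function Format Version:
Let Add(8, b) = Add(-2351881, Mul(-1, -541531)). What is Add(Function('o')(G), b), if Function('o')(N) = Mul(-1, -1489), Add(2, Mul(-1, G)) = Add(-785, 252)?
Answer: -1808869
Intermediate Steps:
G = 535 (G = Add(2, Mul(-1, Add(-785, 252))) = Add(2, Mul(-1, -533)) = Add(2, 533) = 535)
Function('o')(N) = 1489
b = -1810358 (b = Add(-8, Add(-2351881, Mul(-1, -541531))) = Add(-8, Add(-2351881, 541531)) = Add(-8, -1810350) = -1810358)
Add(Function('o')(G), b) = Add(1489, -1810358) = -1808869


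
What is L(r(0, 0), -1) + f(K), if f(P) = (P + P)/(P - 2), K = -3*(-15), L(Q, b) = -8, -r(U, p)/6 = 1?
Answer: -254/43 ≈ -5.9070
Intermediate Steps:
r(U, p) = -6 (r(U, p) = -6*1 = -6)
K = 45
f(P) = 2*P/(-2 + P) (f(P) = (2*P)/(-2 + P) = 2*P/(-2 + P))
L(r(0, 0), -1) + f(K) = -8 + 2*45/(-2 + 45) = -8 + 2*45/43 = -8 + 2*45*(1/43) = -8 + 90/43 = -254/43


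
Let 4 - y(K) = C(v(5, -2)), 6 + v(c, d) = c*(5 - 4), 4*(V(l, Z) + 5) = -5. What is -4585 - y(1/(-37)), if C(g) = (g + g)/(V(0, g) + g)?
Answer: -133073/29 ≈ -4588.7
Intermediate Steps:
V(l, Z) = -25/4 (V(l, Z) = -5 + (1/4)*(-5) = -5 - 5/4 = -25/4)
v(c, d) = -6 + c (v(c, d) = -6 + c*(5 - 4) = -6 + c*1 = -6 + c)
C(g) = 2*g/(-25/4 + g) (C(g) = (g + g)/(-25/4 + g) = (2*g)/(-25/4 + g) = 2*g/(-25/4 + g))
y(K) = 108/29 (y(K) = 4 - 8*(-6 + 5)/(-25 + 4*(-6 + 5)) = 4 - 8*(-1)/(-25 + 4*(-1)) = 4 - 8*(-1)/(-25 - 4) = 4 - 8*(-1)/(-29) = 4 - 8*(-1)*(-1)/29 = 4 - 1*8/29 = 4 - 8/29 = 108/29)
-4585 - y(1/(-37)) = -4585 - 1*108/29 = -4585 - 108/29 = -133073/29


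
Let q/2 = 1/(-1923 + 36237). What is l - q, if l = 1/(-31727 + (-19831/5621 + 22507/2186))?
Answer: -85797040289/955307989415031 ≈ -8.9811e-5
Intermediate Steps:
l = -1755358/55680363083 (l = 1/(-31727 + (-19831*1/5621 + 22507*(1/2186))) = 1/(-31727 + (-2833/803 + 22507/2186)) = 1/(-31727 + 11880183/1755358) = 1/(-55680363083/1755358) = -1755358/55680363083 ≈ -3.1526e-5)
q = 1/17157 (q = 2/(-1923 + 36237) = 2/34314 = 2*(1/34314) = 1/17157 ≈ 5.8285e-5)
l - q = -1755358/55680363083 - 1*1/17157 = -1755358/55680363083 - 1/17157 = -85797040289/955307989415031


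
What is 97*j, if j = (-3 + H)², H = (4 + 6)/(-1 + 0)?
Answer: 16393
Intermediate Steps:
H = -10 (H = 10/(-1) = 10*(-1) = -10)
j = 169 (j = (-3 - 10)² = (-13)² = 169)
97*j = 97*169 = 16393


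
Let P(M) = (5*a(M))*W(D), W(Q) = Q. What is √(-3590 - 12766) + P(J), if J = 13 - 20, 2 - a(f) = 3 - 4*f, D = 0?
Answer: 2*I*√4089 ≈ 127.89*I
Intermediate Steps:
a(f) = -1 + 4*f (a(f) = 2 - (3 - 4*f) = 2 + (-3 + 4*f) = -1 + 4*f)
J = -7
P(M) = 0 (P(M) = (5*(-1 + 4*M))*0 = (-5 + 20*M)*0 = 0)
√(-3590 - 12766) + P(J) = √(-3590 - 12766) + 0 = √(-16356) + 0 = 2*I*√4089 + 0 = 2*I*√4089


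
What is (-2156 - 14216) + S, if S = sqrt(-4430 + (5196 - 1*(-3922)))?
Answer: -16372 + 4*sqrt(293) ≈ -16304.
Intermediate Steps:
S = 4*sqrt(293) (S = sqrt(-4430 + (5196 + 3922)) = sqrt(-4430 + 9118) = sqrt(4688) = 4*sqrt(293) ≈ 68.469)
(-2156 - 14216) + S = (-2156 - 14216) + 4*sqrt(293) = -16372 + 4*sqrt(293)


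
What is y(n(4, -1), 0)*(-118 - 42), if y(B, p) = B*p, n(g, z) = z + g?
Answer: 0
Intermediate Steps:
n(g, z) = g + z
y(n(4, -1), 0)*(-118 - 42) = ((4 - 1)*0)*(-118 - 42) = (3*0)*(-160) = 0*(-160) = 0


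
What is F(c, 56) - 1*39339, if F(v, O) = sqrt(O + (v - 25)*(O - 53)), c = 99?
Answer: -39339 + sqrt(278) ≈ -39322.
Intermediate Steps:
F(v, O) = sqrt(O + (-53 + O)*(-25 + v)) (F(v, O) = sqrt(O + (-25 + v)*(-53 + O)) = sqrt(O + (-53 + O)*(-25 + v)))
F(c, 56) - 1*39339 = sqrt(1325 - 53*99 - 24*56 + 56*99) - 1*39339 = sqrt(1325 - 5247 - 1344 + 5544) - 39339 = sqrt(278) - 39339 = -39339 + sqrt(278)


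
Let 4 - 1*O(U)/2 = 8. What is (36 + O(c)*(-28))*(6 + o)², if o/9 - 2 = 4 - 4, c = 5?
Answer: 149760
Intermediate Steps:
O(U) = -8 (O(U) = 8 - 2*8 = 8 - 16 = -8)
o = 18 (o = 18 + 9*(4 - 4) = 18 + 9*0 = 18 + 0 = 18)
(36 + O(c)*(-28))*(6 + o)² = (36 - 8*(-28))*(6 + 18)² = (36 + 224)*24² = 260*576 = 149760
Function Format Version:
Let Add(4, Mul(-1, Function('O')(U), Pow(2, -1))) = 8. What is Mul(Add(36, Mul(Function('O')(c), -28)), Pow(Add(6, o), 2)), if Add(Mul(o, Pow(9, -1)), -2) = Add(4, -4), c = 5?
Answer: 149760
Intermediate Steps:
Function('O')(U) = -8 (Function('O')(U) = Add(8, Mul(-2, 8)) = Add(8, -16) = -8)
o = 18 (o = Add(18, Mul(9, Add(4, -4))) = Add(18, Mul(9, 0)) = Add(18, 0) = 18)
Mul(Add(36, Mul(Function('O')(c), -28)), Pow(Add(6, o), 2)) = Mul(Add(36, Mul(-8, -28)), Pow(Add(6, 18), 2)) = Mul(Add(36, 224), Pow(24, 2)) = Mul(260, 576) = 149760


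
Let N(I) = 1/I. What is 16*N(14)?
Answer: 8/7 ≈ 1.1429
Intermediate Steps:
16*N(14) = 16/14 = 16*(1/14) = 8/7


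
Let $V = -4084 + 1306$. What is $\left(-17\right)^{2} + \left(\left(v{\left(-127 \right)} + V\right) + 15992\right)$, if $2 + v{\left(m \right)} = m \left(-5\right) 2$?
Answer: $14771$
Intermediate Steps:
$v{\left(m \right)} = -2 - 10 m$ ($v{\left(m \right)} = -2 + m \left(-5\right) 2 = -2 + - 5 m 2 = -2 - 10 m$)
$V = -2778$
$\left(-17\right)^{2} + \left(\left(v{\left(-127 \right)} + V\right) + 15992\right) = \left(-17\right)^{2} + \left(\left(\left(-2 - -1270\right) - 2778\right) + 15992\right) = 289 + \left(\left(\left(-2 + 1270\right) - 2778\right) + 15992\right) = 289 + \left(\left(1268 - 2778\right) + 15992\right) = 289 + \left(-1510 + 15992\right) = 289 + 14482 = 14771$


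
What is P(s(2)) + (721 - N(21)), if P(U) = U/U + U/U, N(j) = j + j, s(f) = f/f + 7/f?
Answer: 681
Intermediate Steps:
s(f) = 1 + 7/f
N(j) = 2*j
P(U) = 2 (P(U) = 1 + 1 = 2)
P(s(2)) + (721 - N(21)) = 2 + (721 - 2*21) = 2 + (721 - 1*42) = 2 + (721 - 42) = 2 + 679 = 681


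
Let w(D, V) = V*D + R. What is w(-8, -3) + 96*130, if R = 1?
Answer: 12505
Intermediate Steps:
w(D, V) = 1 + D*V (w(D, V) = V*D + 1 = D*V + 1 = 1 + D*V)
w(-8, -3) + 96*130 = (1 - 8*(-3)) + 96*130 = (1 + 24) + 12480 = 25 + 12480 = 12505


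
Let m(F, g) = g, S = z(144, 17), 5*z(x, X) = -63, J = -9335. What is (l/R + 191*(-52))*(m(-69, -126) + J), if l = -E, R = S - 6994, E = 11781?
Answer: 3291376419311/35033 ≈ 9.3951e+7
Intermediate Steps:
z(x, X) = -63/5 (z(x, X) = (1/5)*(-63) = -63/5)
S = -63/5 ≈ -12.600
R = -35033/5 (R = -63/5 - 6994 = -35033/5 ≈ -7006.6)
l = -11781 (l = -1*11781 = -11781)
(l/R + 191*(-52))*(m(-69, -126) + J) = (-11781/(-35033/5) + 191*(-52))*(-126 - 9335) = (-11781*(-5/35033) - 9932)*(-9461) = (58905/35033 - 9932)*(-9461) = -347888851/35033*(-9461) = 3291376419311/35033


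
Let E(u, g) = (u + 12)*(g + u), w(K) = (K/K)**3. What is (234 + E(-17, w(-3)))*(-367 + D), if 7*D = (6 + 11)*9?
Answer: -758624/7 ≈ -1.0837e+5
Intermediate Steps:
w(K) = 1 (w(K) = 1**3 = 1)
D = 153/7 (D = ((6 + 11)*9)/7 = (17*9)/7 = (1/7)*153 = 153/7 ≈ 21.857)
E(u, g) = (12 + u)*(g + u)
(234 + E(-17, w(-3)))*(-367 + D) = (234 + ((-17)**2 + 12*1 + 12*(-17) + 1*(-17)))*(-367 + 153/7) = (234 + (289 + 12 - 204 - 17))*(-2416/7) = (234 + 80)*(-2416/7) = 314*(-2416/7) = -758624/7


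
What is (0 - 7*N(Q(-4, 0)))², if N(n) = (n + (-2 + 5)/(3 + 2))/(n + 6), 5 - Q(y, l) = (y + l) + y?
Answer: 226576/9025 ≈ 25.105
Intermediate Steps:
Q(y, l) = 5 - l - 2*y (Q(y, l) = 5 - ((y + l) + y) = 5 - ((l + y) + y) = 5 - (l + 2*y) = 5 + (-l - 2*y) = 5 - l - 2*y)
N(n) = (⅗ + n)/(6 + n) (N(n) = (n + 3/5)/(6 + n) = (n + 3*(⅕))/(6 + n) = (n + ⅗)/(6 + n) = (⅗ + n)/(6 + n))
(0 - 7*N(Q(-4, 0)))² = (0 - 7*(⅗ + (5 - 1*0 - 2*(-4)))/(6 + (5 - 1*0 - 2*(-4))))² = (0 - 7*(⅗ + (5 + 0 + 8))/(6 + (5 + 0 + 8)))² = (0 - 7*(⅗ + 13)/(6 + 13))² = (0 - 7*68/(19*5))² = (0 - 7*68/95)² = (0 - 476/95)² = (-476/95)² = 226576/9025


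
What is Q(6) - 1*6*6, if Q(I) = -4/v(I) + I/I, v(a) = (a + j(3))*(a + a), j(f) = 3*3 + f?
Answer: -1891/54 ≈ -35.018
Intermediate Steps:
j(f) = 9 + f
v(a) = 2*a*(12 + a) (v(a) = (a + (9 + 3))*(a + a) = (a + 12)*(2*a) = (12 + a)*(2*a) = 2*a*(12 + a))
Q(I) = 1 - 2/(I*(12 + I)) (Q(I) = -4*1/(2*I*(12 + I)) + I/I = -2/(I*(12 + I)) + 1 = 1 - 2/(I*(12 + I)))
Q(6) - 1*6*6 = (-2 + 6*(12 + 6))/(6*(12 + 6)) - 1*6*6 = (1/6)*(-2 + 6*18)/18 - 6*6 = (1/6)*(1/18)*(-2 + 108) - 36 = (1/6)*(1/18)*106 - 36 = 53/54 - 36 = -1891/54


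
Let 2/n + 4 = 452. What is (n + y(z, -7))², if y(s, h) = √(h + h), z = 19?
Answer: -702463/50176 + I*√14/112 ≈ -14.0 + 0.033408*I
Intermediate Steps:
y(s, h) = √2*√h (y(s, h) = √(2*h) = √2*√h)
n = 1/224 (n = 2/(-4 + 452) = 2/448 = 2*(1/448) = 1/224 ≈ 0.0044643)
(n + y(z, -7))² = (1/224 + √2*√(-7))² = (1/224 + √2*(I*√7))² = (1/224 + I*√14)²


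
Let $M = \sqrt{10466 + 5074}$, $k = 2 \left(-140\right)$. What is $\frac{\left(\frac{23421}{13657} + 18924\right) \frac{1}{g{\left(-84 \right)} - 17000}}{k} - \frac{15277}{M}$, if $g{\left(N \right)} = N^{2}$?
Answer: $\frac{258468489}{38025458240} - \frac{15277 \sqrt{3885}}{7770} \approx -122.54$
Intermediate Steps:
$k = -280$
$M = 2 \sqrt{3885}$ ($M = \sqrt{15540} = 2 \sqrt{3885} \approx 124.66$)
$\frac{\left(\frac{23421}{13657} + 18924\right) \frac{1}{g{\left(-84 \right)} - 17000}}{k} - \frac{15277}{M} = \frac{\left(\frac{23421}{13657} + 18924\right) \frac{1}{\left(-84\right)^{2} - 17000}}{-280} - \frac{15277}{2 \sqrt{3885}} = \frac{23421 \cdot \frac{1}{13657} + 18924}{7056 - 17000} \left(- \frac{1}{280}\right) - 15277 \frac{\sqrt{3885}}{7770} = \frac{\frac{23421}{13657} + 18924}{-9944} \left(- \frac{1}{280}\right) - \frac{15277 \sqrt{3885}}{7770} = \frac{258468489}{13657} \left(- \frac{1}{9944}\right) \left(- \frac{1}{280}\right) - \frac{15277 \sqrt{3885}}{7770} = \left(- \frac{258468489}{135805208}\right) \left(- \frac{1}{280}\right) - \frac{15277 \sqrt{3885}}{7770} = \frac{258468489}{38025458240} - \frac{15277 \sqrt{3885}}{7770}$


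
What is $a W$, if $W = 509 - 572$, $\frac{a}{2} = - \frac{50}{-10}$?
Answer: $-630$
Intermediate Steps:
$a = 10$ ($a = 2 \left(- \frac{50}{-10}\right) = 2 \left(\left(-50\right) \left(- \frac{1}{10}\right)\right) = 2 \cdot 5 = 10$)
$W = -63$ ($W = 509 - 572 = -63$)
$a W = 10 \left(-63\right) = -630$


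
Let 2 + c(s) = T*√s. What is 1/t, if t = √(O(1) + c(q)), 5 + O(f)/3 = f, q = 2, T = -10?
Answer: -I*√2/(2*√(7 + 5*√2)) ≈ -0.1885*I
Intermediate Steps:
c(s) = -2 - 10*√s
O(f) = -15 + 3*f
t = √(-14 - 10*√2) (t = √((-15 + 3*1) + (-2 - 10*√2)) = √((-15 + 3) + (-2 - 10*√2)) = √(-12 + (-2 - 10*√2)) = √(-14 - 10*√2) ≈ 5.3049*I)
1/t = 1/(√(-14 - 10*√2)) = (-14 - 10*√2)^(-½)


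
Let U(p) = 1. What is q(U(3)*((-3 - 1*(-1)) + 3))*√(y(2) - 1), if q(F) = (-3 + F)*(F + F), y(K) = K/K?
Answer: 0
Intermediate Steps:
y(K) = 1
q(F) = 2*F*(-3 + F) (q(F) = (-3 + F)*(2*F) = 2*F*(-3 + F))
q(U(3)*((-3 - 1*(-1)) + 3))*√(y(2) - 1) = (2*(1*((-3 - 1*(-1)) + 3))*(-3 + 1*((-3 - 1*(-1)) + 3)))*√(1 - 1) = (2*(1*((-3 + 1) + 3))*(-3 + 1*((-3 + 1) + 3)))*√0 = (2*(1*(-2 + 3))*(-3 + 1*(-2 + 3)))*0 = (2*(1*1)*(-3 + 1*1))*0 = (2*1*(-3 + 1))*0 = (2*1*(-2))*0 = -4*0 = 0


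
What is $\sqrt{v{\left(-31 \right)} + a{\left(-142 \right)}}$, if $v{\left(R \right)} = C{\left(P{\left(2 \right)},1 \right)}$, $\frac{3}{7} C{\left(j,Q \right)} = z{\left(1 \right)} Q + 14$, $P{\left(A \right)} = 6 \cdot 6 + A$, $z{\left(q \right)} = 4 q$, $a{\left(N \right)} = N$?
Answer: $10 i \approx 10.0 i$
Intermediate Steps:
$P{\left(A \right)} = 36 + A$
$C{\left(j,Q \right)} = \frac{98}{3} + \frac{28 Q}{3}$ ($C{\left(j,Q \right)} = \frac{7 \left(4 \cdot 1 Q + 14\right)}{3} = \frac{7 \left(4 Q + 14\right)}{3} = \frac{7 \left(14 + 4 Q\right)}{3} = \frac{98}{3} + \frac{28 Q}{3}$)
$v{\left(R \right)} = 42$ ($v{\left(R \right)} = \frac{98}{3} + \frac{28}{3} \cdot 1 = \frac{98}{3} + \frac{28}{3} = 42$)
$\sqrt{v{\left(-31 \right)} + a{\left(-142 \right)}} = \sqrt{42 - 142} = \sqrt{-100} = 10 i$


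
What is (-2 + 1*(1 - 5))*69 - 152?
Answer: -566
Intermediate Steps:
(-2 + 1*(1 - 5))*69 - 152 = (-2 + 1*(-4))*69 - 152 = (-2 - 4)*69 - 152 = -6*69 - 152 = -414 - 152 = -566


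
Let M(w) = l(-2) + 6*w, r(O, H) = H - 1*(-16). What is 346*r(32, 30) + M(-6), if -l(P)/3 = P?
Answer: 15886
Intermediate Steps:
l(P) = -3*P
r(O, H) = 16 + H (r(O, H) = H + 16 = 16 + H)
M(w) = 6 + 6*w (M(w) = -3*(-2) + 6*w = 6 + 6*w)
346*r(32, 30) + M(-6) = 346*(16 + 30) + (6 + 6*(-6)) = 346*46 + (6 - 36) = 15916 - 30 = 15886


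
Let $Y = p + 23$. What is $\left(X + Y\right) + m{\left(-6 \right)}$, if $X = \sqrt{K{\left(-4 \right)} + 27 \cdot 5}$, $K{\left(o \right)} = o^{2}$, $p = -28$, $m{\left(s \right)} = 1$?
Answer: $-4 + \sqrt{151} \approx 8.2882$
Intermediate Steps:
$Y = -5$ ($Y = -28 + 23 = -5$)
$X = \sqrt{151}$ ($X = \sqrt{\left(-4\right)^{2} + 27 \cdot 5} = \sqrt{16 + 135} = \sqrt{151} \approx 12.288$)
$\left(X + Y\right) + m{\left(-6 \right)} = \left(\sqrt{151} - 5\right) + 1 = \left(-5 + \sqrt{151}\right) + 1 = -4 + \sqrt{151}$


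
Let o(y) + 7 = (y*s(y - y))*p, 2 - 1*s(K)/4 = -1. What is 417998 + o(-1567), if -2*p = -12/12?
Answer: 408589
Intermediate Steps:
s(K) = 12 (s(K) = 8 - 4*(-1) = 8 + 4 = 12)
p = 1/2 (p = -(-6)/12 = -1/2*(-1) = 1/2 ≈ 0.50000)
o(y) = -7 + 6*y (o(y) = -7 + (y*12)*(1/2) = -7 + (12*y)*(1/2) = -7 + 6*y)
417998 + o(-1567) = 417998 + (-7 + 6*(-1567)) = 417998 + (-7 - 9402) = 417998 - 9409 = 408589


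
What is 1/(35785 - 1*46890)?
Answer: -1/11105 ≈ -9.0050e-5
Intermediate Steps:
1/(35785 - 1*46890) = 1/(35785 - 46890) = 1/(-11105) = -1/11105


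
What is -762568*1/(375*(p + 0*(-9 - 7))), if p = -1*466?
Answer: 381284/87375 ≈ 4.3638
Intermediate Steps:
p = -466
-762568*1/(375*(p + 0*(-9 - 7))) = -762568*1/(375*(-466 + 0*(-9 - 7))) = -762568*1/(375*(-466 + 0*(-16))) = -762568*1/(375*(-466 + 0)) = -762568/((-466*375)) = -762568/(-174750) = -762568*(-1/174750) = 381284/87375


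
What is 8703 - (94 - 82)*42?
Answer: 8199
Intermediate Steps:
8703 - (94 - 82)*42 = 8703 - 12*42 = 8703 - 1*504 = 8703 - 504 = 8199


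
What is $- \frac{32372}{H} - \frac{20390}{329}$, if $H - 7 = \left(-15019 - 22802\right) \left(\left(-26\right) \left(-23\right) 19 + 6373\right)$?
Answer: $- \frac{488453304519}{7881376279} \approx -61.976$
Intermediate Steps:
$H = -670755428$ ($H = 7 + \left(-15019 - 22802\right) \left(\left(-26\right) \left(-23\right) 19 + 6373\right) = 7 - 37821 \left(598 \cdot 19 + 6373\right) = 7 - 37821 \left(11362 + 6373\right) = 7 - 670755435 = -670755428$)
$- \frac{32372}{H} - \frac{20390}{329} = - \frac{32372}{-670755428} - \frac{20390}{329} = \left(-32372\right) \left(- \frac{1}{670755428}\right) - \frac{20390}{329} = \frac{8093}{167688857} - \frac{20390}{329} = - \frac{488453304519}{7881376279}$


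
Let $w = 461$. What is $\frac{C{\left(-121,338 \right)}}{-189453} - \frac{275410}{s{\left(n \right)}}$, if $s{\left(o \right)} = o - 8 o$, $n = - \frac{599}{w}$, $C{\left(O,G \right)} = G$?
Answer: $- \frac{24053714003764}{794376429} \approx -30280.0$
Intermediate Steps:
$n = - \frac{599}{461} \approx -1.2993$
$s{\left(o \right)} = - 7 o$
$\frac{C{\left(-121,338 \right)}}{-189453} - \frac{275410}{s{\left(n \right)}} = \frac{338}{-189453} - \frac{275410}{\left(-7\right) \left(- \frac{599}{461}\right)} = 338 \left(- \frac{1}{189453}\right) - \frac{275410}{\frac{4193}{461}} = - \frac{338}{189453} - \frac{126964010}{4193} = - \frac{24053714003764}{794376429}$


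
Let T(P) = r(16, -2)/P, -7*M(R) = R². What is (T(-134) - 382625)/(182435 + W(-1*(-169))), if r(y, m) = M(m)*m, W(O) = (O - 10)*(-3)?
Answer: -179451129/85338302 ≈ -2.1028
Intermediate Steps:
W(O) = 30 - 3*O (W(O) = (-10 + O)*(-3) = 30 - 3*O)
M(R) = -R²/7
r(y, m) = -m³/7 (r(y, m) = (-m²/7)*m = -m³/7)
T(P) = 8/(7*P) (T(P) = (-⅐*(-2)³)/P = (-⅐*(-8))/P = 8/(7*P))
(T(-134) - 382625)/(182435 + W(-1*(-169))) = ((8/7)/(-134) - 382625)/(182435 + (30 - (-3)*(-169))) = ((8/7)*(-1/134) - 382625)/(182435 + (30 - 3*169)) = (-4/469 - 382625)/(182435 + (30 - 507)) = -179451129/(469*(182435 - 477)) = -179451129/469/181958 = -179451129/469*1/181958 = -179451129/85338302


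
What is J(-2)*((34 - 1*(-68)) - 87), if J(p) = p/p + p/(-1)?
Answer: 45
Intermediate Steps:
J(p) = 1 - p (J(p) = 1 + p*(-1) = 1 - p)
J(-2)*((34 - 1*(-68)) - 87) = (1 - 1*(-2))*((34 - 1*(-68)) - 87) = (1 + 2)*((34 + 68) - 87) = 3*(102 - 87) = 3*15 = 45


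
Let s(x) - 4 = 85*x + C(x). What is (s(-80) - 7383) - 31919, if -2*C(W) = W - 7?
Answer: -92109/2 ≈ -46055.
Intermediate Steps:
C(W) = 7/2 - W/2 (C(W) = -(W - 7)/2 = -(-7 + W)/2 = 7/2 - W/2)
s(x) = 15/2 + 169*x/2 (s(x) = 4 + (85*x + (7/2 - x/2)) = 4 + (7/2 + 169*x/2) = 15/2 + 169*x/2)
(s(-80) - 7383) - 31919 = ((15/2 + (169/2)*(-80)) - 7383) - 31919 = ((15/2 - 6760) - 7383) - 31919 = (-13505/2 - 7383) - 31919 = -28271/2 - 31919 = -92109/2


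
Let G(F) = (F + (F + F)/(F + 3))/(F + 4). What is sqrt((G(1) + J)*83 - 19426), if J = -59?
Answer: I*sqrt(2429810)/10 ≈ 155.88*I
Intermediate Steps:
G(F) = (F + 2*F/(3 + F))/(4 + F) (G(F) = (F + (2*F)/(3 + F))/(4 + F) = (F + 2*F/(3 + F))/(4 + F))
sqrt((G(1) + J)*83 - 19426) = sqrt((1*(5 + 1)/(12 + 1**2 + 7*1) - 59)*83 - 19426) = sqrt((1*6/(12 + 1 + 7) - 59)*83 - 19426) = sqrt((1*6/20 - 59)*83 - 19426) = sqrt((1*(1/20)*6 - 59)*83 - 19426) = sqrt((3/10 - 59)*83 - 19426) = sqrt(-587/10*83 - 19426) = sqrt(-48721/10 - 19426) = sqrt(-242981/10) = I*sqrt(2429810)/10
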